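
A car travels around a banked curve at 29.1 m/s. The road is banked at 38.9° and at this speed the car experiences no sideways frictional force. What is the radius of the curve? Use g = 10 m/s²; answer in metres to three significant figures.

Frictionless banking: tanθ = v²/(rg), so r = v²/(g tanθ).
r = (29.1)²/(10.0 × tan 38.9°) = 846.8/(10.0 × 0.8069) = 846.8/8.069 = 104.9 m.

105 m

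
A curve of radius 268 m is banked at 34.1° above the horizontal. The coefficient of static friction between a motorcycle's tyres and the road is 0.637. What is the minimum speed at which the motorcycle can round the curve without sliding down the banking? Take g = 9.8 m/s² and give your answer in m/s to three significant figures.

At the minimum speed, friction acts up the slope at its limiting value f = μN. Radially (horizontal, toward centre): N sinθ − μN cosθ = mv²/r. Vertically: N cosθ + μN sinθ = mg.
Dividing: v² = r g (sinθ − μcosθ)/(cosθ + μsinθ).
sinθ − μcosθ = 0.5606 − 0.637×0.8281 = 0.03316; cosθ + μsinθ = 0.8281 + 0.637×0.5606 = 1.185.
v² = 268 × 9.8 × 0.03316/1.185 = 73.49 m²/s², so v = 8.573 m/s.

8.57 m/s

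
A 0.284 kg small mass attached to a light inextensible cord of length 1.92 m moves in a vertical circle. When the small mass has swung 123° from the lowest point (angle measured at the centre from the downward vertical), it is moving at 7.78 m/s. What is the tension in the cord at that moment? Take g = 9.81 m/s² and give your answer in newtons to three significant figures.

Take the radial direction toward the centre of the circle as positive. The component of the weight along the string toward the centre is −mg cos φ (φ measured from the bottom), so Newton's second law along the string gives T − mg cos φ = m v²/r.
cos 123° = -0.5446, so T = m(v²/r + g cos φ) = 0.284 × ((7.78)²/1.92 + 9.81 × -0.5446) = 0.284 × (31.53 + (-5.343)) = 0.284 × 26.18 = 7.436 N.

7.44 N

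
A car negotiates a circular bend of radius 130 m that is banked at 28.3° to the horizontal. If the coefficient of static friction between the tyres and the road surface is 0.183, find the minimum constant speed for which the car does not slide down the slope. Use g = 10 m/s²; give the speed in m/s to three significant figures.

20.5 m/s

At the minimum speed, friction acts up the slope at its limiting value f = μN. Radially (horizontal, toward centre): N sinθ − μN cosθ = mv²/r. Vertically: N cosθ + μN sinθ = mg.
Dividing: v² = r g (sinθ − μcosθ)/(cosθ + μsinθ).
sinθ − μcosθ = 0.4741 − 0.183×0.8805 = 0.3130; cosθ + μsinθ = 0.8805 + 0.183×0.4741 = 0.9672.
v² = 130 × 10.0 × 0.3130/0.9672 = 420.6 m²/s², so v = 20.51 m/s.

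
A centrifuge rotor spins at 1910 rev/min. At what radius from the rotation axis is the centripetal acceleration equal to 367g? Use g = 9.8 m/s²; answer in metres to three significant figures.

ω = 1910 rev/min × 2π/60 = 200.0 rad/s.
a_c = ω²r = 367g ⇒ r = 367 × 9.8 / (200.0)² = 3597/40010 = 0.08990 m.

0.0899 m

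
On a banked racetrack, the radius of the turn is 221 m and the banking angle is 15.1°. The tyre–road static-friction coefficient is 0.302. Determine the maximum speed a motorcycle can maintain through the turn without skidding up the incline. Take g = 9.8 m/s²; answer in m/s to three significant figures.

36.7 m/s

At the maximum speed, friction acts down the slope at its limiting value f = μN. Radially (horizontal, toward centre): N sinθ + μN cosθ = mv²/r. Vertically: N cosθ − μN sinθ = mg.
Dividing: v² = r g (sinθ + μcosθ)/(cosθ − μsinθ).
sinθ + μcosθ = 0.2605 + 0.302×0.9655 = 0.5521; cosθ − μsinθ = 0.9655 − 0.302×0.2605 = 0.8868.
v² = 221 × 9.8 × 0.5521/0.8868 = 1348 m²/s², so v = 36.72 m/s.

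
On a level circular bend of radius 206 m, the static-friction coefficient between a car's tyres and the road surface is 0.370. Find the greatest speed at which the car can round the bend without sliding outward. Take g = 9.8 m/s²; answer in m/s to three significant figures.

The only inward force on a level bend is static friction, so at the limit f_s = μ_s N = μ_s m g = m v²/r.
Mass cancels: v_max = √(μ_s g r) = √(0.370 × 9.8 × 206) = √747.0 = 27.33 m/s.

27.3 m/s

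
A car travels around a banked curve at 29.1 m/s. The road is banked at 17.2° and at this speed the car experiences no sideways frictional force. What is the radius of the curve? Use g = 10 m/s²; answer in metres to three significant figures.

Frictionless banking: tanθ = v²/(rg), so r = v²/(g tanθ).
r = (29.1)²/(10.0 × tan 17.2°) = 846.8/(10.0 × 0.3096) = 846.8/3.096 = 273.6 m.

274 m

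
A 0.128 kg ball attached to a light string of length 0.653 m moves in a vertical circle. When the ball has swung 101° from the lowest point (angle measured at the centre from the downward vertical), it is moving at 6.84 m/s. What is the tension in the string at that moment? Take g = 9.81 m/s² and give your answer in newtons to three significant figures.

Take the radial direction toward the centre of the circle as positive. The component of the weight along the string toward the centre is −mg cos φ (φ measured from the bottom), so Newton's second law along the string gives T − mg cos φ = m v²/r.
cos 101° = -0.1908, so T = m(v²/r + g cos φ) = 0.128 × ((6.84)²/0.653 + 9.81 × -0.1908) = 0.128 × (71.65 + (-1.872)) = 0.128 × 69.78 = 8.931 N.

8.93 N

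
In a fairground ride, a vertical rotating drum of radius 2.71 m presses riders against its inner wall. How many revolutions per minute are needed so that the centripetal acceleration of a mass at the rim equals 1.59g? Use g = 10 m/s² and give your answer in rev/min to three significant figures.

Require ω²r = 1.59g, so ω = √(1.59 × 10.0/2.71) = 2.422 rad/s.
In rev/min: ω × 60/(2π) = 2.422 × 60/(2π) = 23.13 rev/min.

23.1 rev/min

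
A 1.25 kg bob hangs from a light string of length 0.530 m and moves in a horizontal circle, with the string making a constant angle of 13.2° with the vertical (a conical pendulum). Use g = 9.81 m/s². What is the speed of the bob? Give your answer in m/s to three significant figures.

0.528 m/s

The radius of the circle is r = L sinθ = 0.530 × sin 13.2° = 0.1210 m.
Horizontally T sinθ = mv²/r and vertically T cosθ = mg, so tanθ = v²/(rg).
v = √(r g tanθ) = √(0.1210 × 9.81 × 0.2345) = √0.2785 = 0.5277 m/s.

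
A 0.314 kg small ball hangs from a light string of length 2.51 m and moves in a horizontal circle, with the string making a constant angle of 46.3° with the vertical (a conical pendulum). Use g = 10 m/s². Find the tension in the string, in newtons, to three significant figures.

Vertically the bob has no acceleration, so T cosθ = mg.
T = mg/cosθ = 0.314 × 10.0 / cos 46.3° = 3.140/0.6909 = 4.545 N.

4.54 N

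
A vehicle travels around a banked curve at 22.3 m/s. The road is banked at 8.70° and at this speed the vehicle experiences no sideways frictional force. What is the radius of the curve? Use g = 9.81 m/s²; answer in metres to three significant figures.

331 m

Frictionless banking: tanθ = v²/(rg), so r = v²/(g tanθ).
r = (22.3)²/(9.81 × tan 8.70°) = 497.3/(9.81 × 0.1530) = 497.3/1.501 = 331.3 m.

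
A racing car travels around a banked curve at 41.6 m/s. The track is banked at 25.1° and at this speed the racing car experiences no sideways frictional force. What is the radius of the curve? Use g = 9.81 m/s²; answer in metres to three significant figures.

377 m

Frictionless banking: tanθ = v²/(rg), so r = v²/(g tanθ).
r = (41.6)²/(9.81 × tan 25.1°) = 1731/(9.81 × 0.4684) = 1731/4.595 = 376.6 m.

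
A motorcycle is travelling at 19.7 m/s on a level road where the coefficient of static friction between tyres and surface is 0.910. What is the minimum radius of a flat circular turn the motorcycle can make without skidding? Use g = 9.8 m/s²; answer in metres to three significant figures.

At the limit, μ_s m g = m v²/r, so r_min = v²/(μ_s g) = (19.7)²/(0.910 × 9.8) = 388.1/8.918 = 43.52 m.

43.5 m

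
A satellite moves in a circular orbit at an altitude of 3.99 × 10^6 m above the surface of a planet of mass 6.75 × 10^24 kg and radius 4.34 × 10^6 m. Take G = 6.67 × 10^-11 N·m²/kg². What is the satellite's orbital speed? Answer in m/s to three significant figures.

Orbital radius r = R + h = 4.34 × 10^6 + 3.99 × 10^6 = 8.330 × 10^6 m.
Gravity supplies the centripetal force: G M m / r² = m v² / r, so v = √(GM/r).
v = √(6.67 × 10^-11 × 6.75 × 10^24 / 8.330 × 10^6) = √(5.405 × 10^7) = 7352 m/s.

7350 m/s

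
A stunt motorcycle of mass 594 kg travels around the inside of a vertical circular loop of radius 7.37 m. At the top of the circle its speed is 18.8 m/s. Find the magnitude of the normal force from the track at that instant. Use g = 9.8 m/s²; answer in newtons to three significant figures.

22700 N

At the top, both N and the weight mg point inward (toward the centre), so N + mg = mv²/r.
N = m(v²/r − g) = 594 × ((18.8)²/7.37 − 9.8) = 594 × (47.96 − 9.8) = 594 × 38.16 = 22670 N.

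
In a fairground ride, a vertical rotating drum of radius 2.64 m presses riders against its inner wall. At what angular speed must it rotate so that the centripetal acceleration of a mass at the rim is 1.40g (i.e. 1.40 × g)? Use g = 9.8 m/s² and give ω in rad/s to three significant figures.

2.28 rad/s

Centripetal acceleration a_c = ω²r. Setting ω²r = 1.40g:
ω = √(1.40g / r) = √(1.40 × 9.8 / 2.64) = √5.197 = 2.280 rad/s.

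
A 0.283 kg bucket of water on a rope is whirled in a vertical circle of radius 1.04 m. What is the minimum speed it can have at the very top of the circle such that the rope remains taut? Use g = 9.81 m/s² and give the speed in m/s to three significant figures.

At the highest point the centre is directly below, so both the weight and T act inward: T + mg = mv²/r.
At minimum speed T → 0, so mg = mv_min²/r ⇒ v_min = √(g r) = √(9.81 × 1.04) = 3.194 m/s.

3.19 m/s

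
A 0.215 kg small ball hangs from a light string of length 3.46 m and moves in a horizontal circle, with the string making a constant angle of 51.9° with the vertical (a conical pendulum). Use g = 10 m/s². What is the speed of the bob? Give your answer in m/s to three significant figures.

The radius of the circle is r = L sinθ = 3.46 × sin 51.9° = 2.723 m.
Horizontally T sinθ = mv²/r and vertically T cosθ = mg, so tanθ = v²/(rg).
v = √(r g tanθ) = √(2.723 × 10.0 × 1.275) = √34.73 = 5.893 m/s.

5.89 m/s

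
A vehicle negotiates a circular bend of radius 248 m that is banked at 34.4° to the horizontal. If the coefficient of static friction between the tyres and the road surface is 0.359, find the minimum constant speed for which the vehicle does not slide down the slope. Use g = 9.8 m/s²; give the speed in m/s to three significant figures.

25.2 m/s

At the minimum speed, friction acts up the slope at its limiting value f = μN. Radially (horizontal, toward centre): N sinθ − μN cosθ = mv²/r. Vertically: N cosθ + μN sinθ = mg.
Dividing: v² = r g (sinθ − μcosθ)/(cosθ + μsinθ).
sinθ − μcosθ = 0.5650 − 0.359×0.8251 = 0.2688; cosθ + μsinθ = 0.8251 + 0.359×0.5650 = 1.028.
v² = 248 × 9.8 × 0.2688/1.028 = 635.4 m²/s², so v = 25.21 m/s.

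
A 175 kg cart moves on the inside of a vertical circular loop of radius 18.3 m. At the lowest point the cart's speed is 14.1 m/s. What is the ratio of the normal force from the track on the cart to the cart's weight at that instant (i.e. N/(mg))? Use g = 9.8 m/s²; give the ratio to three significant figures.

At the bottom, N − mg = mv²/r, so N = m(v²/r + g) and N/(mg) = v²/(rg) + 1 = (14.1)²/(18.3 × 9.8) + 1 = 1.109 + 1 = 2.109.

2.11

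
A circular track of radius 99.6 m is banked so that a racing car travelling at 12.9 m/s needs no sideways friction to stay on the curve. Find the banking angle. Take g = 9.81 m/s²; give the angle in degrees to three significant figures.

With no friction, the horizontal component of the normal force provides the centripetal force: N sinθ = mv²/r, while N cosθ = mg vertically.
Dividing: tanθ = v²/(r g) = (12.9)²/(99.6 × 9.81) = 166.4/977.1 = 0.1703.
θ = arctan(0.1703) = 9.666°.

9.67°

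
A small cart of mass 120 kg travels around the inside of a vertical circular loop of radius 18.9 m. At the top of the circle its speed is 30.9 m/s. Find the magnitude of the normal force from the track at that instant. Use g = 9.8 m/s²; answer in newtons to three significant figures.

At the top, both N and the weight mg point inward (toward the centre), so N + mg = mv²/r.
N = m(v²/r − g) = 120 × ((30.9)²/18.9 − 9.8) = 120 × (50.52 − 9.8) = 120 × 40.72 = 4886 N.

4890 N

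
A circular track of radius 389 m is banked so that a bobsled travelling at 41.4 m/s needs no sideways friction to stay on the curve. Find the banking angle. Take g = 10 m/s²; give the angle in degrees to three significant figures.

For a frictionless banked turn: horizontally N sinθ = mv²/r and vertically N cosθ = mg.
Dividing: tanθ = v²/(r g) = (41.4)²/(389 × 10.0) = 1714/3890 = 0.4406.
θ = arctan(0.4406) = 23.78°.

23.8°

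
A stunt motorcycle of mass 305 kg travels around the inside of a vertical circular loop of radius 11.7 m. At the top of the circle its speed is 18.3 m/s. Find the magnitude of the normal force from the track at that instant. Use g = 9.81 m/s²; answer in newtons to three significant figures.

5740 N

At the top, both N and the weight mg point inward (toward the centre), so N + mg = mv²/r.
N = m(v²/r − g) = 305 × ((18.3)²/11.7 − 9.81) = 305 × (28.62 − 9.81) = 305 × 18.81 = 5738 N.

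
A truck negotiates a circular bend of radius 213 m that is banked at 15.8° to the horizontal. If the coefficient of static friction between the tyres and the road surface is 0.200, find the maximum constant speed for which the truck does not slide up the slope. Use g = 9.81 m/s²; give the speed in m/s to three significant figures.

32.7 m/s

At the maximum speed, friction acts down the slope at its limiting value f = μN. Radially (horizontal, toward centre): N sinθ + μN cosθ = mv²/r. Vertically: N cosθ − μN sinθ = mg.
Dividing: v² = r g (sinθ + μcosθ)/(cosθ − μsinθ).
sinθ + μcosθ = 0.2723 + 0.200×0.9622 = 0.4647; cosθ − μsinθ = 0.9622 − 0.200×0.2723 = 0.9078.
v² = 213 × 9.81 × 0.4647/0.9078 = 1070 m²/s², so v = 32.71 m/s.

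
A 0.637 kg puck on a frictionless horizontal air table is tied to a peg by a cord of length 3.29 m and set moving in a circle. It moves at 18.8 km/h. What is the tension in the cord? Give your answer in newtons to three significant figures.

v = 18.8 km/h = 18.8/3.6 = 5.222 m/s.
The tension is the only horizontal force, so it supplies the full centripetal force: T = m v²/r = 0.637 × (5.222)²/3.29 = 0.637 × 27.27/3.29 = 5.280 N.

5.28 N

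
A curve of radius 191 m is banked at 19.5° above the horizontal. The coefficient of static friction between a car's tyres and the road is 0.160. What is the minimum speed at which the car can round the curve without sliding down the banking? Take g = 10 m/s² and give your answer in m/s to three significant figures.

At the minimum speed, friction acts up the slope at its limiting value f = μN. Radially (horizontal, toward centre): N sinθ − μN cosθ = mv²/r. Vertically: N cosθ + μN sinθ = mg.
Dividing: v² = r g (sinθ − μcosθ)/(cosθ + μsinθ).
sinθ − μcosθ = 0.3338 − 0.160×0.9426 = 0.1830; cosθ + μsinθ = 0.9426 + 0.160×0.3338 = 0.9961.
v² = 191 × 10.0 × 0.1830/0.9961 = 350.9 m²/s², so v = 18.73 m/s.

18.7 m/s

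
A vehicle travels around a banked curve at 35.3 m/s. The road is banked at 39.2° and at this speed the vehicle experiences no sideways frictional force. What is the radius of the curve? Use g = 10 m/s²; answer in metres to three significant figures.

Frictionless banking: tanθ = v²/(rg), so r = v²/(g tanθ).
r = (35.3)²/(10.0 × tan 39.2°) = 1246/(10.0 × 0.8156) = 1246/8.156 = 152.8 m.

153 m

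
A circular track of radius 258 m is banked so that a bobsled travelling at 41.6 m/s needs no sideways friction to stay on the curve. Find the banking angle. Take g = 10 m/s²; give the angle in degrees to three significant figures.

33.9°

With no friction, the horizontal component of the normal force provides the centripetal force: N sinθ = mv²/r, while N cosθ = mg vertically.
Dividing: tanθ = v²/(r g) = (41.6)²/(258 × 10.0) = 1731/2580 = 0.6708.
θ = arctan(0.6708) = 33.85°.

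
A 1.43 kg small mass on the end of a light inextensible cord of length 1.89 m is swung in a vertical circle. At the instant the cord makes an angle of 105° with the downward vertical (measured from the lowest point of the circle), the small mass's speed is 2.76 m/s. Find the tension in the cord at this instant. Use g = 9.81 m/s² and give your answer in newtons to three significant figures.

2.13 N

Take the radial direction toward the centre of the circle as positive. The component of the weight along the string toward the centre is −mg cos φ (φ measured from the bottom), so Newton's second law along the string gives T − mg cos φ = m v²/r.
cos 105° = -0.2588, so T = m(v²/r + g cos φ) = 1.43 × ((2.76)²/1.89 + 9.81 × -0.2588) = 1.43 × (4.030 + (-2.539)) = 1.43 × 1.491 = 2.133 N.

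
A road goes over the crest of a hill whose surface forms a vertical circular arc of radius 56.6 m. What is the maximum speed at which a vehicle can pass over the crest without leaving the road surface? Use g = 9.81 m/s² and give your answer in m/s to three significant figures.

At the crest the centre of the circle is below the vehicle, so the net downward (centripetal) force is mg − N = mv²/r.
The vehicle leaves the road when N → 0, giving v_max = √(g r) = √(9.81 × 56.6) = 23.56 m/s.

23.6 m/s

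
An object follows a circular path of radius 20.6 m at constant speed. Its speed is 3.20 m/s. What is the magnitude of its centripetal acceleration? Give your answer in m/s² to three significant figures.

0.497 m/s²

a_c = v²/r = (3.200)²/20.6 = 10.24/20.6 = 0.4971 m/s².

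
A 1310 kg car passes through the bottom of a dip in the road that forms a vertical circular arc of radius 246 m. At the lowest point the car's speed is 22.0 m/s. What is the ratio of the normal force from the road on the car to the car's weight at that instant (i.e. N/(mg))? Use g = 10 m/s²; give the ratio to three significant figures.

1.20

At the bottom, N − mg = mv²/r, so N = m(v²/r + g) and N/(mg) = v²/(rg) + 1 = (22.0)²/(246 × 10.0) + 1 = 0.1967 + 1 = 1.197.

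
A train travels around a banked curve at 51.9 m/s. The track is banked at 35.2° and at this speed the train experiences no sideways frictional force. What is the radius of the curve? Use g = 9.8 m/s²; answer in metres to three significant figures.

390 m

Frictionless banking: tanθ = v²/(rg), so r = v²/(g tanθ).
r = (51.9)²/(9.8 × tan 35.2°) = 2694/(9.8 × 0.7054) = 2694/6.913 = 389.6 m.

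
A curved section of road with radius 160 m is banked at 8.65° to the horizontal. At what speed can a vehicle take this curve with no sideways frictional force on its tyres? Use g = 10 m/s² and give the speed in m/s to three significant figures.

15.6 m/s

On a frictionless banked curve, N sinθ = mv²/r and N cosθ = mg, so tanθ = v²/(rg).
v = √(r g tanθ) = √(160 × 10.0 × tan 8.65°) = √(160 × 10.0 × 0.1521) = √243.4 = 15.60 m/s.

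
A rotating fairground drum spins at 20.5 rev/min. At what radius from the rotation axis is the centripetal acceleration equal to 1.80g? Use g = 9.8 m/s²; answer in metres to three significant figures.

3.83 m

ω = 20.5 rev/min × 2π/60 = 2.147 rad/s.
a_c = ω²r = 1.80g ⇒ r = 1.80 × 9.8 / (2.147)² = 17.64/4.609 = 3.828 m.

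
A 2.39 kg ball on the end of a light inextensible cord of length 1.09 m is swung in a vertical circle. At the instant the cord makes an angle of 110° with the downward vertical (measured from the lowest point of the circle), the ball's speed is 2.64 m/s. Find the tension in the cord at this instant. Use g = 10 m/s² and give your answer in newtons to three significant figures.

7.11 N

Take the radial direction toward the centre of the circle as positive. The component of the weight along the string toward the centre is −mg cos φ (φ measured from the bottom), so Newton's second law along the string gives T − mg cos φ = m v²/r.
cos 110° = -0.3420, so T = m(v²/r + g cos φ) = 2.39 × ((2.64)²/1.09 + 10.0 × -0.3420) = 2.39 × (6.394 + (-3.420)) = 2.39 × 2.974 = 7.108 N.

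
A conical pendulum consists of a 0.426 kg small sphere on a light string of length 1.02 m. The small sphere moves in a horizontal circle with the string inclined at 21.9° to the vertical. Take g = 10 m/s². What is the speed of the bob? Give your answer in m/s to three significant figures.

1.24 m/s

The radius of the circle is r = L sinθ = 1.02 × sin 21.9° = 0.3804 m.
Horizontally T sinθ = mv²/r and vertically T cosθ = mg, so tanθ = v²/(rg).
v = √(r g tanθ) = √(0.3804 × 10.0 × 0.4020) = √1.529 = 1.237 m/s.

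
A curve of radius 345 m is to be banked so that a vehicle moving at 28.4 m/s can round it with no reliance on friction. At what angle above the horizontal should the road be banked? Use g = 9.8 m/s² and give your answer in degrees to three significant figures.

13.4°

For a frictionless banked turn: horizontally N sinθ = mv²/r and vertically N cosθ = mg.
Dividing: tanθ = v²/(r g) = (28.4)²/(345 × 9.8) = 806.6/3381 = 0.2386.
θ = arctan(0.2386) = 13.42°.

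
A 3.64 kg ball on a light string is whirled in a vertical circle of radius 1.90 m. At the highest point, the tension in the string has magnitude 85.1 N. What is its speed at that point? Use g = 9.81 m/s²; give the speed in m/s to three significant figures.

7.94 m/s

At the top, T + mg = mv²/r, so v = √(r(T/m + g)) = √(1.90 × (85.1/3.64 + 9.81)) = √(1.90 × 33.19) = √63.06 = 7.941 m/s.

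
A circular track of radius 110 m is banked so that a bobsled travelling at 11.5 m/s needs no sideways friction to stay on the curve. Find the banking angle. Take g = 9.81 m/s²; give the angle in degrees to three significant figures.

6.99°

For a frictionless banked turn: horizontally N sinθ = mv²/r and vertically N cosθ = mg.
Dividing: tanθ = v²/(r g) = (11.5)²/(110 × 9.81) = 132.2/1079 = 0.1226.
θ = arctan(0.1226) = 6.987°.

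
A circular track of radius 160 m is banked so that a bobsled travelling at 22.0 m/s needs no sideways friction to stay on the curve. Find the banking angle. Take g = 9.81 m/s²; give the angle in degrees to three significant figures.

For a frictionless banked turn: horizontally N sinθ = mv²/r and vertically N cosθ = mg.
Dividing: tanθ = v²/(r g) = (22.0)²/(160 × 9.81) = 484.0/1570 = 0.3084.
θ = arctan(0.3084) = 17.14°.

17.1°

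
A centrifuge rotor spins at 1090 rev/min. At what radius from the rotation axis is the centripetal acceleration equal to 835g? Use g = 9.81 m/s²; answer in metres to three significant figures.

ω = 1090 rev/min × 2π/60 = 114.1 rad/s.
a_c = ω²r = 835g ⇒ r = 835 × 9.81 / (114.1)² = 8191/13030 = 0.6287 m.

0.629 m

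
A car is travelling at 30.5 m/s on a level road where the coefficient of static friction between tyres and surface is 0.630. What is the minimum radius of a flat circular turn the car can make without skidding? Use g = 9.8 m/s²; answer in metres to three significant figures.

151 m

At the limit, μ_s m g = m v²/r, so r_min = v²/(μ_s g) = (30.5)²/(0.630 × 9.8) = 930.2/6.174 = 150.7 m.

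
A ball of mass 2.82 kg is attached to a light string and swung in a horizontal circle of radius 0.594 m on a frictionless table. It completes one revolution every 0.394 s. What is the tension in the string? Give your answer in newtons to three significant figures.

v = 2πr/T = 2π × 0.594/0.394 = 9.473 m/s.
The tension is the only horizontal force, so it supplies the full centripetal force: T = m v²/r = 2.82 × (9.473)²/0.594 = 2.82 × 89.73/0.594 = 426.0 N.

426 N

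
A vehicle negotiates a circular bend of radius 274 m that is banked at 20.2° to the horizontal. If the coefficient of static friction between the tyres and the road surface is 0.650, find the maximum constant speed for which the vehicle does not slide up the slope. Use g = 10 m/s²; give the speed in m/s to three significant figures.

At the maximum speed, friction acts down the slope at its limiting value f = μN. Radially (horizontal, toward centre): N sinθ + μN cosθ = mv²/r. Vertically: N cosθ − μN sinθ = mg.
Dividing: v² = r g (sinθ + μcosθ)/(cosθ − μsinθ).
sinθ + μcosθ = 0.3453 + 0.650×0.9385 = 0.9553; cosθ − μsinθ = 0.9385 − 0.650×0.3453 = 0.7140.
v² = 274 × 10.0 × 0.9553/0.7140 = 3666 m²/s², so v = 60.55 m/s.

60.5 m/s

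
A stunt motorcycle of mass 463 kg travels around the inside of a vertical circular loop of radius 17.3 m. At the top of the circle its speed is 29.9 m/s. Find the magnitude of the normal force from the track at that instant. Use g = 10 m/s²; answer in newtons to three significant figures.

19300 N

At the top, both N and the weight mg point inward (toward the centre), so N + mg = mv²/r.
N = m(v²/r − g) = 463 × ((29.9)²/17.3 − 10.0) = 463 × (51.68 − 10.0) = 463 × 41.68 = 19300 N.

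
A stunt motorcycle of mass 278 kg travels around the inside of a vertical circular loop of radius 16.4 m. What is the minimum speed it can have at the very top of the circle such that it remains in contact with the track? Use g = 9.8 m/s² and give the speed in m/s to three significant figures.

12.7 m/s

At the highest point the centre is directly below, so both the weight and N act inward: N + mg = mv²/r.
At minimum speed N → 0, so mg = mv_min²/r ⇒ v_min = √(g r) = √(9.8 × 16.4) = 12.68 m/s.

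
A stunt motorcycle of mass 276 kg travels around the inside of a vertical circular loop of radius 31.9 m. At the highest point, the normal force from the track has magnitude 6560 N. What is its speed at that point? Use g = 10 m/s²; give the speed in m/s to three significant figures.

At the top, N + mg = mv²/r, so v = √(r(N/m + g)) = √(31.9 × (6560/276 + 10.0)) = √(31.9 × 33.77) = √1077 = 32.82 m/s.

32.8 m/s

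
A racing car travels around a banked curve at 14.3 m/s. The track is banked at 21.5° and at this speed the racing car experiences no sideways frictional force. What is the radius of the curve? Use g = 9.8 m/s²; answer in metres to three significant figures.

Frictionless banking: tanθ = v²/(rg), so r = v²/(g tanθ).
r = (14.3)²/(9.8 × tan 21.5°) = 204.5/(9.8 × 0.3939) = 204.5/3.860 = 52.97 m.

53.0 m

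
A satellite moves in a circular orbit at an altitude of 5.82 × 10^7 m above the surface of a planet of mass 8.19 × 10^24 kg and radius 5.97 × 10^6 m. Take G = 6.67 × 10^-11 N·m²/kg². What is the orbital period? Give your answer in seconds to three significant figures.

138000 s

r = R + h = 5.97 × 10^6 + 5.82 × 10^7 = 6.417 × 10^7 m. Gravity provides the centripetal force: G M m / r² = m v² / r ⇒ v = √(GM/r) = 2918 m/s.
T = 2πr/v = 2π × 6.417 × 10^7 / 2918 = 138200 s.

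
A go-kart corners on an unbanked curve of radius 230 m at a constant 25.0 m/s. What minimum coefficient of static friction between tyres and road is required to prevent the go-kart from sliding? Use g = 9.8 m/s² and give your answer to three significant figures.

Friction provides the centripetal force: μ_s m g = m v²/r, so μ_s = v²/(g r) = (25.00)²/(9.8 × 230) = 625.0/2254 = 0.2773.

0.277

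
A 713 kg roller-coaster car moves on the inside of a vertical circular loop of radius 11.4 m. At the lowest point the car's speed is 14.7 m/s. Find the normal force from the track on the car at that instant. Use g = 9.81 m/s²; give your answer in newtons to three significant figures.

At the lowest point, N points up (toward the centre) and the weight mg points down (away from the centre), so the net inward force is N − mg = mv²/r.
N = m(v²/r + g) = 713 × ((14.7)²/11.4 + 9.81) = 713 × (18.96 + 9.81) = 713 × 28.77 = 20510 N.

20500 N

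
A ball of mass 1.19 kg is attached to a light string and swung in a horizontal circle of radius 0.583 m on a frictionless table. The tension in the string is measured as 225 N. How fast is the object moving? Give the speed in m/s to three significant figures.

10.5 m/s

T = m v²/r ⇒ v = √(T r / m) = √(225 × 0.583 / 1.19) = √110.2 = 10.50 m/s.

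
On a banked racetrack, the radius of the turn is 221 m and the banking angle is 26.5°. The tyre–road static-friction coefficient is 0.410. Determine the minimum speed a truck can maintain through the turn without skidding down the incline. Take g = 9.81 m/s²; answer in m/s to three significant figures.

At the minimum speed, friction acts up the slope at its limiting value f = μN. Radially (horizontal, toward centre): N sinθ − μN cosθ = mv²/r. Vertically: N cosθ + μN sinθ = mg.
Dividing: v² = r g (sinθ − μcosθ)/(cosθ + μsinθ).
sinθ − μcosθ = 0.4462 − 0.410×0.8949 = 0.07927; cosθ + μsinθ = 0.8949 + 0.410×0.4462 = 1.078.
v² = 221 × 9.81 × 0.07927/1.078 = 159.5 m²/s², so v = 12.63 m/s.

12.6 m/s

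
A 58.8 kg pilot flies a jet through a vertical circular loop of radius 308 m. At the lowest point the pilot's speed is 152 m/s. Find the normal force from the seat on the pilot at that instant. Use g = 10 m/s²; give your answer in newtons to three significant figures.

At the lowest point, N points up (toward the centre) and the weight mg points down (away from the centre), so the net inward force is N − mg = mv²/r.
N = m(v²/r + g) = 58.8 × ((152)²/308 + 10.0) = 58.8 × (75.01 + 10.0) = 58.8 × 85.01 = 4999 N.

5000 N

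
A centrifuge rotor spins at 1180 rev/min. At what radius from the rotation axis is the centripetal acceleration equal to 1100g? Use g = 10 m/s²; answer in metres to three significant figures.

ω = 1180 rev/min × 2π/60 = 123.6 rad/s.
a_c = ω²r = 1100g ⇒ r = 1100 × 10.0 / (123.6)² = 11000/15270 = 0.7204 m.

0.720 m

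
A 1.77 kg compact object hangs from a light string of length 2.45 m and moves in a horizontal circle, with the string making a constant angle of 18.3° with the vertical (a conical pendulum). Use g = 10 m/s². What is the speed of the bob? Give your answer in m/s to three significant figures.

1.60 m/s

The radius of the circle is r = L sinθ = 2.45 × sin 18.3° = 0.7693 m.
Horizontally T sinθ = mv²/r and vertically T cosθ = mg, so tanθ = v²/(rg).
v = √(r g tanθ) = √(0.7693 × 10.0 × 0.3307) = √2.544 = 1.595 m/s.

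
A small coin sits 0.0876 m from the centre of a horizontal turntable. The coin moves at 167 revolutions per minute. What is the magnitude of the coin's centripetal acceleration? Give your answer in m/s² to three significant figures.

ω = 167 rev/min × 2π/60 = 17.49 rad/s, so v = ωr = 17.49 × 0.0876 = 1.532 m/s.
a_c = v²/r = (1.532)²/0.0876 = 2.347/0.0876 = 26.79 m/s².

26.8 m/s²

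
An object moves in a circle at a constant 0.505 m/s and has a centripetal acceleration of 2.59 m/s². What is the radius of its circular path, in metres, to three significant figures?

0.0985 m

a_c = v²/r ⇒ r = v²/a_c = (0.505)²/2.59 = 0.2550/2.59 = 0.09847 m.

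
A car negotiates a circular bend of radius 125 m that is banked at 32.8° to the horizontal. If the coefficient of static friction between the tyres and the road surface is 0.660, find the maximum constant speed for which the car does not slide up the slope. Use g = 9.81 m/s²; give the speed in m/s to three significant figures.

At the maximum speed, friction acts down the slope at its limiting value f = μN. Radially (horizontal, toward centre): N sinθ + μN cosθ = mv²/r. Vertically: N cosθ − μN sinθ = mg.
Dividing: v² = r g (sinθ + μcosθ)/(cosθ − μsinθ).
sinθ + μcosθ = 0.5417 + 0.660×0.8406 = 1.096; cosθ − μsinθ = 0.8406 − 0.660×0.5417 = 0.4830.
v² = 125 × 9.81 × 1.096/0.4830 = 2784 m²/s², so v = 52.76 m/s.

52.8 m/s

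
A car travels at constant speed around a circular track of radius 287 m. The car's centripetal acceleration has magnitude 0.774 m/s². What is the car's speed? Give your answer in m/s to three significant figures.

14.9 m/s

a_c = v²/r ⇒ v = √(a_c · r) = √(0.774 × 287) = √222.1 = 14.90 m/s.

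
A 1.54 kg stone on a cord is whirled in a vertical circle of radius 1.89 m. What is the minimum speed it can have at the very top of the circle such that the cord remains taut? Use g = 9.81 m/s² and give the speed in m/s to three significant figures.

4.31 m/s

At the top, both weight mg and T point toward the centre: T + mg = mv²/r.
At minimum speed T → 0, so mg = mv_min²/r ⇒ v_min = √(g r) = √(9.81 × 1.89) = 4.306 m/s.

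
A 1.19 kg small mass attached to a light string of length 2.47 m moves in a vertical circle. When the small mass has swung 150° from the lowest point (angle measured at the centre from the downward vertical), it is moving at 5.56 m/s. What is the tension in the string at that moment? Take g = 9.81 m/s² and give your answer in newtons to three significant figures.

Take the radial direction toward the centre of the circle as positive. The component of the weight along the string toward the centre is −mg cos φ (φ measured from the bottom), so Newton's second law along the string gives T − mg cos φ = m v²/r.
cos 150° = -0.8660, so T = m(v²/r + g cos φ) = 1.19 × ((5.56)²/2.47 + 9.81 × -0.8660) = 1.19 × (12.52 + (-8.496)) = 1.19 × 4.020 = 4.784 N.

4.78 N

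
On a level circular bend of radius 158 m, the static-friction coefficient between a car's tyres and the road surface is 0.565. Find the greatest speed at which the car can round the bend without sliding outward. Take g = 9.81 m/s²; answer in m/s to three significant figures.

Friction provides the centripetal force on a flat curve. At maximum speed it is at its limiting value: μ_s m g = m v²/r.
Mass cancels: v_max = √(μ_s g r) = √(0.565 × 9.81 × 158) = √875.7 = 29.59 m/s.

29.6 m/s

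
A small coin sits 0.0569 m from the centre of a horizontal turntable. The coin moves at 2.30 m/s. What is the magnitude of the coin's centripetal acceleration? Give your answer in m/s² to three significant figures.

93.0 m/s²

a_c = v²/r = (2.300)²/0.0569 = 5.290/0.0569 = 92.97 m/s².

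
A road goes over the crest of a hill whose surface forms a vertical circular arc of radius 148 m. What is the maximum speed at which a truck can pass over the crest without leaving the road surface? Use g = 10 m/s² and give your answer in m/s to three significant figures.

38.5 m/s

At the crest the centre of the circle is below the truck, so the net downward (centripetal) force is mg − N = mv²/r.
The truck leaves the road when N → 0, giving v_max = √(g r) = √(10.0 × 148) = 38.47 m/s.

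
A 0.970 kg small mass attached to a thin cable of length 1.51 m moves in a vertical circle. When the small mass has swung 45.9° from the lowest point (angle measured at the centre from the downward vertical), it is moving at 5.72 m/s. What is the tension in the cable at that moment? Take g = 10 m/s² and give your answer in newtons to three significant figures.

Take the radial direction toward the centre of the circle as positive. The component of the weight along the string toward the centre is −mg cos φ (φ measured from the bottom), so Newton's second law along the string gives T − mg cos φ = m v²/r.
cos 45.9° = 0.6959, so T = m(v²/r + g cos φ) = 0.970 × ((5.72)²/1.51 + 10.0 × 0.6959) = 0.970 × (21.67 + (6.959)) = 0.970 × 28.63 = 27.77 N.

27.8 N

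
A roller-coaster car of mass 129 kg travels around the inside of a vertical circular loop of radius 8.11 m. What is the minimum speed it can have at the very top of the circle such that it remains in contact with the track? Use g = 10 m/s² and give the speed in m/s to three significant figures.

At the top, both weight mg and N point toward the centre: N + mg = mv²/r.
At minimum speed N → 0, so mg = mv_min²/r ⇒ v_min = √(g r) = √(10.0 × 8.11) = 9.006 m/s.

9.01 m/s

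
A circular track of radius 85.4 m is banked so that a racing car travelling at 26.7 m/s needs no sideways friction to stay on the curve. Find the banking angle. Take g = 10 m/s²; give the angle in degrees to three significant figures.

39.9°

With no friction, the horizontal component of the normal force provides the centripetal force: N sinθ = mv²/r, while N cosθ = mg vertically.
Dividing: tanθ = v²/(r g) = (26.7)²/(85.4 × 10.0) = 712.9/854.0 = 0.8348.
θ = arctan(0.8348) = 39.85°.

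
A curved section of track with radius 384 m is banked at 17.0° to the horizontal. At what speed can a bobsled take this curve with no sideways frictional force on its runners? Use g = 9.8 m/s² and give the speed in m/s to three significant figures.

On a frictionless banked curve, N sinθ = mv²/r and N cosθ = mg, so tanθ = v²/(rg).
v = √(r g tanθ) = √(384 × 9.8 × tan 17.0°) = √(384 × 9.8 × 0.3057) = √1151 = 33.92 m/s.

33.9 m/s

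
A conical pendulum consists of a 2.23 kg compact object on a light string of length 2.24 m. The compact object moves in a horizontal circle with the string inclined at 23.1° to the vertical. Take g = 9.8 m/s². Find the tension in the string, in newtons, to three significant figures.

Vertically the bob has no acceleration, so T cosθ = mg.
T = mg/cosθ = 2.23 × 9.8 / cos 23.1° = 21.85/0.9198 = 23.76 N.

23.8 N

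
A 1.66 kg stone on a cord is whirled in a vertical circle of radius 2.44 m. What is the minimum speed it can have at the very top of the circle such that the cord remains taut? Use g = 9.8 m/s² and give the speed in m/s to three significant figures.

4.89 m/s

At the top, both weight mg and T point toward the centre: T + mg = mv²/r.
At minimum speed T → 0, so mg = mv_min²/r ⇒ v_min = √(g r) = √(9.8 × 2.44) = 4.890 m/s.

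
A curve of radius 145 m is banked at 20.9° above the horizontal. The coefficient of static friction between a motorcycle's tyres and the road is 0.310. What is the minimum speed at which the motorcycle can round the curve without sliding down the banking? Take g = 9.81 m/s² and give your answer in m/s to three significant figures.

At the minimum speed, friction acts up the slope at its limiting value f = μN. Radially (horizontal, toward centre): N sinθ − μN cosθ = mv²/r. Vertically: N cosθ + μN sinθ = mg.
Dividing: v² = r g (sinθ − μcosθ)/(cosθ + μsinθ).
sinθ − μcosθ = 0.3567 − 0.310×0.9342 = 0.06713; cosθ + μsinθ = 0.9342 + 0.310×0.3567 = 1.045.
v² = 145 × 9.81 × 0.06713/1.045 = 91.40 m²/s², so v = 9.560 m/s.

9.56 m/s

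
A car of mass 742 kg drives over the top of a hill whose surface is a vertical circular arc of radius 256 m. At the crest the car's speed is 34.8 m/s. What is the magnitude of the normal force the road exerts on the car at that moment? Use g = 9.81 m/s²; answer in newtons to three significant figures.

3770 N

At the crest the centripetal acceleration points downward (toward the centre of the arc), so mg − N = mv²/r.
N = m(g − v²/r) = 742 × (9.81 − (34.8)²/256) = 742 × (9.81 − 4.731) = 742 × 5.079 = 3769 N.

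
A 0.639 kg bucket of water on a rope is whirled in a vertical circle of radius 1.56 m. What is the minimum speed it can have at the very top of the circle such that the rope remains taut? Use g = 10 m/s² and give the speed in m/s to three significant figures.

3.95 m/s

At the top, both weight mg and T point toward the centre: T + mg = mv²/r.
At minimum speed T → 0, so mg = mv_min²/r ⇒ v_min = √(g r) = √(10.0 × 1.56) = 3.950 m/s.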